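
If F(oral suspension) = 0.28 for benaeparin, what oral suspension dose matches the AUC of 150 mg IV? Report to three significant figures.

D_oral = 536 mg

For equal systemic exposure: F × D_ev = D_iv
D_ev = D_iv / F = 150 / 0.28 = 535.714 mg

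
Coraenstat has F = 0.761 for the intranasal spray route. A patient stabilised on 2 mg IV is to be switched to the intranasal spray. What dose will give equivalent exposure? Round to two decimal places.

For equal systemic exposure: F × D_ev = D_iv
D_ev = D_iv / F = 2 / 0.761 = 2.62812 mg

D_intranasal = 2.63 mg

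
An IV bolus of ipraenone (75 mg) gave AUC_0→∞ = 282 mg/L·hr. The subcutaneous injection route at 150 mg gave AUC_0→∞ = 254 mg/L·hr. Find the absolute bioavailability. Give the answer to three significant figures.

F = (AUC_ev / D_ev) / (AUC_iv / D_iv)
  = (254/150) / (282/75)
  = 1.69333 / 3.76 = 0.4504

F = 0.450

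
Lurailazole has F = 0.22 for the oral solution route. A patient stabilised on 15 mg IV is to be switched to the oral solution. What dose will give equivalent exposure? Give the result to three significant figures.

For equal systemic exposure: F × D_ev = D_iv
D_ev = D_iv / F = 15 / 0.22 = 68.1818 mg

D_oral = 68.2 mg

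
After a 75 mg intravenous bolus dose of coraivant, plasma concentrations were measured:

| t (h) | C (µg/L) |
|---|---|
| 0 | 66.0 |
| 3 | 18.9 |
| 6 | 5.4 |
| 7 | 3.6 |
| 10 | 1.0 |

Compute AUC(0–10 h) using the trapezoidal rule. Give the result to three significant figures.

AUC = 175 µg/L·h

Trapezoidal AUC_0→10:
  [0→3]: (66.0+18.9)/2 × 3 = 127.35
  [3→6]: (18.9+5.4)/2 × 3 = 36.45
  [6→7]: (5.4+3.6)/2 × 1 = 4.5
  [7→10]: (3.6+1.0)/2 × 3 = 6.9
  Sum = 175.2 µg/L·h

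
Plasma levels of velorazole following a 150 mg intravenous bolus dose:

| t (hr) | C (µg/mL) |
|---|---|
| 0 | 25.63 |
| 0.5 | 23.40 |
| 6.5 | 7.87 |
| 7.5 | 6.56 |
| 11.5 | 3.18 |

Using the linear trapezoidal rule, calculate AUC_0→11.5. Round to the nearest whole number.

Trapezoidal AUC_0→11.5:
  [0→0.5]: (25.63+23.40)/2 × 0.5 = 12.2575
  [0.5→6.5]: (23.40+7.87)/2 × 6 = 93.81
  [6.5→7.5]: (7.87+6.56)/2 × 1 = 7.215
  [7.5→11.5]: (6.56+3.18)/2 × 4 = 19.48
  Sum = 132.7625 µg/mL·hr

AUC = 133 µg/mL·hr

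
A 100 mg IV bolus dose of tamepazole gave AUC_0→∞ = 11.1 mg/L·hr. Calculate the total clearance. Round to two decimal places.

CL = 9.01 L/hr

CL = Dose_iv / AUC_0→∞
   = 100 / 11.1 = 9.00901 L/hr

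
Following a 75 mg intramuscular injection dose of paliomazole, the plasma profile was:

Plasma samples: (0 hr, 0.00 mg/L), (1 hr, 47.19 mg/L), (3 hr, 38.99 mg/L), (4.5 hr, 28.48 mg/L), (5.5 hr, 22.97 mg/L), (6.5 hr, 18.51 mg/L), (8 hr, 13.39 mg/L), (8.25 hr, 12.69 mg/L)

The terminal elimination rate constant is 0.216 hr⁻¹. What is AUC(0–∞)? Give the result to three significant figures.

Trapezoidal AUC_0→8.25:
  [0→1]: (0.00+47.19)/2 × 1 = 23.595
  [1→3]: (47.19+38.99)/2 × 2 = 86.18
  [3→4.5]: (38.99+28.48)/2 × 1.5 = 50.6025
  [4.5→5.5]: (28.48+22.97)/2 × 1 = 25.725
  [5.5→6.5]: (22.97+18.51)/2 × 1 = 20.74
  [6.5→8]: (18.51+13.39)/2 × 1.5 = 23.925
  [8→8.25]: (13.39+12.69)/2 × 0.25 = 3.26
  Sum = 234.0275 mg/L·hr
Extrapolated tail: C_last / k_e = 12.69 / 0.216 = 58.750
AUC_0→∞ = 234.0275 + 58.750 = 292.7775 mg/L·hr

AUC = 293 mg/L·hr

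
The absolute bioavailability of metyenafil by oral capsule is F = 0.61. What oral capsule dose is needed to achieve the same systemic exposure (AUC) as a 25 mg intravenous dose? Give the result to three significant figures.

For equal systemic exposure: F × D_ev = D_iv
D_ev = D_iv / F = 25 / 0.61 = 40.9836 mg

D_oral = 41.0 mg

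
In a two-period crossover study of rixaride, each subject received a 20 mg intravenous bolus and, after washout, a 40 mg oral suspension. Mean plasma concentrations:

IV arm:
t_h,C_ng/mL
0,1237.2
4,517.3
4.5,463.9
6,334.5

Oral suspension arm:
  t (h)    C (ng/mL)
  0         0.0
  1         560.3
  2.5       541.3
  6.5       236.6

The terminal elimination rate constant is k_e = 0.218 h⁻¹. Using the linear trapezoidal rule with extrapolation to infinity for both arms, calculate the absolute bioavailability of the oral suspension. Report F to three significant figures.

Trapezoidal AUC_0→6 (IV):
  [0→4]: (1237.2+517.3)/2 × 4 = 3509.0
  [4→4.5]: (517.3+463.9)/2 × 0.5 = 245.3
  [4.5→6]: (463.9+334.5)/2 × 1.5 = 598.8
  Sum = 4353.1 ng/mL·h
IV tail: 334.5/0.218 = 1534.404; AUC_iv,0→∞ = 4353.1 + 1534.404 = 5887.504 ng/mL·h
Trapezoidal AUC_0→6.5 (oral suspension):
  [0→1]: (0.0+560.3)/2 × 1 = 280.15
  [1→2.5]: (560.3+541.3)/2 × 1.5 = 826.2
  [2.5→6.5]: (541.3+236.6)/2 × 4 = 1555.8
  Sum = 2662.15 ng/mL·h
oral suspension tail: 236.6/0.218 = 1085.321; AUC_ev,0→∞ = 2662.15 + 1085.321 = 3747.471 ng/mL·h
F = (AUC_ev/D_ev)/(AUC_iv/D_iv) = (3747.471/40)/(5887.504/20) = 93.686775/294.3752 = 0.3183

F = 0.318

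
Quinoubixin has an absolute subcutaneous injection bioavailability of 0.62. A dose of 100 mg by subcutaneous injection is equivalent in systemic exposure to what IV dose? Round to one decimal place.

Systemic exposure from an extravascular dose = F × D_ev, so the equivalent IV dose is F × D_ev.
D_iv = F × D_ev = 0.62 × 100 = 62 mg

D_iv = 62.0 mg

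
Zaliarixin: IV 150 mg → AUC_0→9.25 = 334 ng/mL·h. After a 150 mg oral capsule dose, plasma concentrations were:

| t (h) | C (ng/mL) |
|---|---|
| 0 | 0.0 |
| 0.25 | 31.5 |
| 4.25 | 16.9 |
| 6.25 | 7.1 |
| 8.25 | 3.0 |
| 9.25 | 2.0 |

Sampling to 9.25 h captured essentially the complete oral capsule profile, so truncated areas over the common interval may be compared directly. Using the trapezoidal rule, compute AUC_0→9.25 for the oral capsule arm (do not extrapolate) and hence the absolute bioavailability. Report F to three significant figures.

F = 0.411

Trapezoidal AUC_0→9.25 (oral capsule):
  [0→0.25]: (0.0+31.5)/2 × 0.25 = 3.9375
  [0.25→4.25]: (31.5+16.9)/2 × 4 = 96.8
  [4.25→6.25]: (16.9+7.1)/2 × 2 = 24.0
  [6.25→8.25]: (7.1+3.0)/2 × 2 = 10.1
  [8.25→9.25]: (3.0+2.0)/2 × 1 = 2.5
  Sum = 137.3375 ng/mL·h
F = (AUC_ev/D_ev)/(AUC_iv/D_iv) = (137.3375/150)/(334/150) = 0.915583/2.22667 = 0.4112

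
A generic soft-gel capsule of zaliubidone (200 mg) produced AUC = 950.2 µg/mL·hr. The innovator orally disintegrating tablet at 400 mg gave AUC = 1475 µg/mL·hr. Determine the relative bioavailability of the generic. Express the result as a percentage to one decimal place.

F_rel = (AUC_test/D_test) / (AUC_ref/D_ref)
      = (950.2/200) / (1475/400)
      = 4.751 / 3.6875 = 1.2884 = 128.84%

F_rel = 128.8%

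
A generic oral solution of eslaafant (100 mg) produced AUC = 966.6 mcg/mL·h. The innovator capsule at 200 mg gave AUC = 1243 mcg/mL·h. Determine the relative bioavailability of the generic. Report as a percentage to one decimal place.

F_rel = 155.5%

F_rel = (AUC_test/D_test) / (AUC_ref/D_ref)
      = (966.6/100) / (1243/200)
      = 9.666 / 6.215 = 1.5553 = 155.53%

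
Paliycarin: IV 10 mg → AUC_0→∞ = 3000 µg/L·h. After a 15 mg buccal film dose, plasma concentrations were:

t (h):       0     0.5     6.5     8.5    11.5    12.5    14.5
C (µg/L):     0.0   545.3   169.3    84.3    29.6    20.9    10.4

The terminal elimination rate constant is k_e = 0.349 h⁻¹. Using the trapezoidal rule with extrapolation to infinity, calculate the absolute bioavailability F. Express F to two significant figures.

F = 0.62

Trapezoidal AUC_0→14.5 (buccal film):
  [0→0.5]: (0.0+545.3)/2 × 0.5 = 136.325
  [0.5→6.5]: (545.3+169.3)/2 × 6 = 2143.8
  [6.5→8.5]: (169.3+84.3)/2 × 2 = 253.6
  [8.5→11.5]: (84.3+29.6)/2 × 3 = 170.85
  [11.5→12.5]: (29.6+20.9)/2 × 1 = 25.25
  [12.5→14.5]: (20.9+10.4)/2 × 2 = 31.3
  Sum = 2761.125 µg/L·h
Tail: C_last/k_e = 10.4/0.349 = 29.799
AUC_0→∞ (buccal film) = 2761.125 + 29.799 = 2790.924 µg/L·h
F = (AUC_ev/D_ev)/(AUC_iv/D_iv) = (2790.924/15)/(3000/10) = 186.0616/300 = 0.6202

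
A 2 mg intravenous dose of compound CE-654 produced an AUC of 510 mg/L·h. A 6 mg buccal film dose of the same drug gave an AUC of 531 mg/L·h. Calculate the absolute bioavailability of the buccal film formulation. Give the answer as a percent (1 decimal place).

F = (AUC_ev / D_ev) / (AUC_iv / D_iv)
  = (531/6) / (510/2)
  = 88.5 / 255 = 0.3471
  = 34.71%

F = 34.7%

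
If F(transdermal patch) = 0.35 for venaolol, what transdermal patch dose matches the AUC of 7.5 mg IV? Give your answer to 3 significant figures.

For equal systemic exposure: F × D_ev = D_iv
D_ev = D_iv / F = 7.5 / 0.35 = 21.4286 mg

D_transdermal = 21.4 mg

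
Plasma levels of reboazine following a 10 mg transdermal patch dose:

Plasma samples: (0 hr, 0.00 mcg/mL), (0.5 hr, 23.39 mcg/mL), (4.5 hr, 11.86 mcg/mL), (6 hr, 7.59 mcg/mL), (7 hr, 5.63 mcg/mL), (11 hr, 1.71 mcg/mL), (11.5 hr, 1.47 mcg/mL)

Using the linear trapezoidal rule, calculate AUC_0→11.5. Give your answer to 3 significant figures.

AUC = 113 mcg/mL·hr

Trapezoidal AUC_0→11.5:
  [0→0.5]: (0.00+23.39)/2 × 0.5 = 5.8475
  [0.5→4.5]: (23.39+11.86)/2 × 4 = 70.5
  [4.5→6]: (11.86+7.59)/2 × 1.5 = 14.5875
  [6→7]: (7.59+5.63)/2 × 1 = 6.61
  [7→11]: (5.63+1.71)/2 × 4 = 14.68
  [11→11.5]: (1.71+1.47)/2 × 0.5 = 0.795
  Sum = 113.02 mcg/mL·hr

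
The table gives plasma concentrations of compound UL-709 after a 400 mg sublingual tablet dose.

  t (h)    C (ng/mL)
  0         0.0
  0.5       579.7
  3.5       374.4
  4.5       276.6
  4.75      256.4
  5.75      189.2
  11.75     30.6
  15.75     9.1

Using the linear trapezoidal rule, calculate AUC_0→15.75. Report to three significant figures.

AUC = 2930 ng/mL·h

Trapezoidal AUC_0→15.75:
  [0→0.5]: (0.0+579.7)/2 × 0.5 = 144.925
  [0.5→3.5]: (579.7+374.4)/2 × 3 = 1431.15
  [3.5→4.5]: (374.4+276.6)/2 × 1 = 325.5
  [4.5→4.75]: (276.6+256.4)/2 × 0.25 = 66.625
  [4.75→5.75]: (256.4+189.2)/2 × 1 = 222.8
  [5.75→11.75]: (189.2+30.6)/2 × 6 = 659.4
  [11.75→15.75]: (30.6+9.1)/2 × 4 = 79.4
  Sum = 2929.8 ng/mL·h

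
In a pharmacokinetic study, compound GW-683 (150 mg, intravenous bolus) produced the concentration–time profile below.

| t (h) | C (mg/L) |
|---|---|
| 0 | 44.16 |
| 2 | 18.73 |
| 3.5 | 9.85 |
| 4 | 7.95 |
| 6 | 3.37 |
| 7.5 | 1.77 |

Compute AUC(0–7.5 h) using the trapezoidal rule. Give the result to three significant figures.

Trapezoidal AUC_0→7.5:
  [0→2]: (44.16+18.73)/2 × 2 = 62.89
  [2→3.5]: (18.73+9.85)/2 × 1.5 = 21.435
  [3.5→4]: (9.85+7.95)/2 × 0.5 = 4.45
  [4→6]: (7.95+3.37)/2 × 2 = 11.32
  [6→7.5]: (3.37+1.77)/2 × 1.5 = 3.855
  Sum = 103.95 mg/L·h

AUC = 104 mg/L·h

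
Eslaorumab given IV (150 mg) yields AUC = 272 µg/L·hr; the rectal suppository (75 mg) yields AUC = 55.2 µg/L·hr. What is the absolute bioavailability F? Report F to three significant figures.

F = 0.406

F = (AUC_ev / D_ev) / (AUC_iv / D_iv)
  = (55.2/75) / (272/150)
  = 0.736 / 1.81333 = 0.4059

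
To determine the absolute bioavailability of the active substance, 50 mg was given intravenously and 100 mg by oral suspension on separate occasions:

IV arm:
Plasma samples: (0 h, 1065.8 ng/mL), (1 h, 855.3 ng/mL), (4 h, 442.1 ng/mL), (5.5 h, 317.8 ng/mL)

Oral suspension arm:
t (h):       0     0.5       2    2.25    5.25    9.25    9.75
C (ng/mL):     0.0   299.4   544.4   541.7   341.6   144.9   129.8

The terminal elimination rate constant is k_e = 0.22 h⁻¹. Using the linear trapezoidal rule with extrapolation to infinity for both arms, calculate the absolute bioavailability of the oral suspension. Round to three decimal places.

Trapezoidal AUC_0→5.5 (IV):
  [0→1]: (1065.8+855.3)/2 × 1 = 960.55
  [1→4]: (855.3+442.1)/2 × 3 = 1946.1
  [4→5.5]: (442.1+317.8)/2 × 1.5 = 569.925
  Sum = 3476.575 ng/mL·h
IV tail: 317.8/0.22 = 1444.545; AUC_iv,0→∞ = 3476.575 + 1444.545 = 4921.12 ng/mL·h
Trapezoidal AUC_0→9.75 (oral suspension):
  [0→0.5]: (0.0+299.4)/2 × 0.5 = 74.85
  [0.5→2]: (299.4+544.4)/2 × 1.5 = 632.85
  [2→2.25]: (544.4+541.7)/2 × 0.25 = 135.7625
  [2.25→5.25]: (541.7+341.6)/2 × 3 = 1324.95
  [5.25→9.25]: (341.6+144.9)/2 × 4 = 973.0
  [9.25→9.75]: (144.9+129.8)/2 × 0.5 = 68.675
  Sum = 3210.0875 ng/mL·h
oral suspension tail: 129.8/0.22 = 590.000; AUC_ev,0→∞ = 3210.0875 + 590.000 = 3800.0875 ng/mL·h
F = (AUC_ev/D_ev)/(AUC_iv/D_iv) = (3800.0875/100)/(4921.12/50) = 38.000875/98.4224 = 0.3861

F = 0.386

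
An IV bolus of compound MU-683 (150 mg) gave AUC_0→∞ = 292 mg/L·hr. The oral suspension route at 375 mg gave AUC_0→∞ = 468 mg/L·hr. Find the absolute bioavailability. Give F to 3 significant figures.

F = 0.641

F = (AUC_ev / D_ev) / (AUC_iv / D_iv)
  = (468/375) / (292/150)
  = 1.248 / 1.94667 = 0.6411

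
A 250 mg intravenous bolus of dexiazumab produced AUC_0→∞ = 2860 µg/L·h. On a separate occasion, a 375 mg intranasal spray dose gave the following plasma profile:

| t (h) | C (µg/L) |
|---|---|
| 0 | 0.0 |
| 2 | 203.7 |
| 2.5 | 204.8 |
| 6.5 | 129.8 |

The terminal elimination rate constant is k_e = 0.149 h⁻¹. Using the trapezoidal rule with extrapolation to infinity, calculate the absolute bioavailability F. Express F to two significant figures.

Trapezoidal AUC_0→6.5 (intranasal spray):
  [0→2]: (0.0+203.7)/2 × 2 = 203.7
  [2→2.5]: (203.7+204.8)/2 × 0.5 = 102.125
  [2.5→6.5]: (204.8+129.8)/2 × 4 = 669.2
  Sum = 975.025 µg/L·h
Tail: C_last/k_e = 129.8/0.149 = 871.141
AUC_0→∞ (intranasal spray) = 975.025 + 871.141 = 1846.166 µg/L·h
F = (AUC_ev/D_ev)/(AUC_iv/D_iv) = (1846.166/375)/(2860/250) = 4.92311/11.44 = 0.4303

F = 0.43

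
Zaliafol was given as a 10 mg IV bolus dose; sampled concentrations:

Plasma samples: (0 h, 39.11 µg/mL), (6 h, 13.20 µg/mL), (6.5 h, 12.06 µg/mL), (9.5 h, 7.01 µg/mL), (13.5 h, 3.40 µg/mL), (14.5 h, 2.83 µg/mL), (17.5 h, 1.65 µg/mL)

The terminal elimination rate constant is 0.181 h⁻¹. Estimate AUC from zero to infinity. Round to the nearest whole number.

Trapezoidal AUC_0→17.5:
  [0→6]: (39.11+13.20)/2 × 6 = 156.93
  [6→6.5]: (13.20+12.06)/2 × 0.5 = 6.315
  [6.5→9.5]: (12.06+7.01)/2 × 3 = 28.605
  [9.5→13.5]: (7.01+3.40)/2 × 4 = 20.82
  [13.5→14.5]: (3.40+2.83)/2 × 1 = 3.115
  [14.5→17.5]: (2.83+1.65)/2 × 3 = 6.72
  Sum = 222.505 µg/mL·h
Extrapolated tail: C_last / k_e = 1.65 / 0.181 = 9.116
AUC_0→∞ = 222.505 + 9.116 = 231.621 µg/mL·h

AUC = 232 µg/mL·h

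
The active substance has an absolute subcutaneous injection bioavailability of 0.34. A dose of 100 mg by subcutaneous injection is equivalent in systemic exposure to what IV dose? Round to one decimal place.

Systemic exposure from an extravascular dose = F × D_ev, so the equivalent IV dose is F × D_ev.
D_iv = F × D_ev = 0.34 × 100 = 34 mg

D_iv = 34.0 mg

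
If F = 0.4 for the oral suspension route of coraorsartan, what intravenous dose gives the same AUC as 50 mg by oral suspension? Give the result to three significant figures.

Systemic exposure from an extravascular dose = F × D_ev, so the equivalent IV dose is F × D_ev.
D_iv = F × D_ev = 0.4 × 50 = 20 mg

D_iv = 20.0 mg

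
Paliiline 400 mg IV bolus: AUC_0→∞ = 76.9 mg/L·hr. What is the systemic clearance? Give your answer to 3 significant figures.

CL = Dose_iv / AUC_0→∞
   = 400 / 76.9 = 5.20156 L/hr

CL = 5.20 L/hr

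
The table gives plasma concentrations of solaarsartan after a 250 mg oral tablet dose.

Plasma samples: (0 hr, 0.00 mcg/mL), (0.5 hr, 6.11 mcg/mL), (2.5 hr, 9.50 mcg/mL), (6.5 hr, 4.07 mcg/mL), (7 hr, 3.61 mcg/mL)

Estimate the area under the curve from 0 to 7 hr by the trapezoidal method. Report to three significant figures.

AUC = 46.2 mcg/mL·hr

Trapezoidal AUC_0→7:
  [0→0.5]: (0.00+6.11)/2 × 0.5 = 1.5275
  [0.5→2.5]: (6.11+9.50)/2 × 2 = 15.61
  [2.5→6.5]: (9.50+4.07)/2 × 4 = 27.14
  [6.5→7]: (4.07+3.61)/2 × 0.5 = 1.92
  Sum = 46.1975 mcg/mL·hr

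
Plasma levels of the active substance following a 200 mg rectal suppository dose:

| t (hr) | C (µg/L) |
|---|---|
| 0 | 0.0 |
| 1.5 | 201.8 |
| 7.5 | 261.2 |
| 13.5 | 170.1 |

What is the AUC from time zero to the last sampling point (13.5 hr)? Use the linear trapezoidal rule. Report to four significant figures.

Trapezoidal AUC_0→13.5:
  [0→1.5]: (0.0+201.8)/2 × 1.5 = 151.35
  [1.5→7.5]: (201.8+261.2)/2 × 6 = 1389.0
  [7.5→13.5]: (261.2+170.1)/2 × 6 = 1293.9
  Sum = 2834.25 µg/L·hr

AUC = 2834 µg/L·hr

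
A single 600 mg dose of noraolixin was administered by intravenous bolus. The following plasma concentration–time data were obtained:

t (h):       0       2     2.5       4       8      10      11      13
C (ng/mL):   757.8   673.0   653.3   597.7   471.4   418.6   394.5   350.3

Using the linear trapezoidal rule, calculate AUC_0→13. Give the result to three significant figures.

Trapezoidal AUC_0→13:
  [0→2]: (757.8+673.0)/2 × 2 = 1430.8
  [2→2.5]: (673.0+653.3)/2 × 0.5 = 331.575
  [2.5→4]: (653.3+597.7)/2 × 1.5 = 938.25
  [4→8]: (597.7+471.4)/2 × 4 = 2138.2
  [8→10]: (471.4+418.6)/2 × 2 = 890.0
  [10→11]: (418.6+394.5)/2 × 1 = 406.55
  [11→13]: (394.5+350.3)/2 × 2 = 744.8
  Sum = 6880.175 ng/mL·h

AUC = 6880 ng/mL·h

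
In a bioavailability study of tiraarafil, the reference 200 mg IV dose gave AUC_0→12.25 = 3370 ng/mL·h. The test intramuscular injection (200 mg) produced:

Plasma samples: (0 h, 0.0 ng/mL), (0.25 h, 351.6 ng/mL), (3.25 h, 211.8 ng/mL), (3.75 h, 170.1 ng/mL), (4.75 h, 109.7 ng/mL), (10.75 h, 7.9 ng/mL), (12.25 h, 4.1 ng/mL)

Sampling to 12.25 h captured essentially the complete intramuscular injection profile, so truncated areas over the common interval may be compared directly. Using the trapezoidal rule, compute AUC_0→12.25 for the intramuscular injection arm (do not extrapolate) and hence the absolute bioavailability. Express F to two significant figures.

F = 0.44

Trapezoidal AUC_0→12.25 (intramuscular injection):
  [0→0.25]: (0.0+351.6)/2 × 0.25 = 43.95
  [0.25→3.25]: (351.6+211.8)/2 × 3 = 845.1
  [3.25→3.75]: (211.8+170.1)/2 × 0.5 = 95.475
  [3.75→4.75]: (170.1+109.7)/2 × 1 = 139.9
  [4.75→10.75]: (109.7+7.9)/2 × 6 = 352.8
  [10.75→12.25]: (7.9+4.1)/2 × 1.5 = 9.0
  Sum = 1486.225 ng/mL·h
F = (AUC_ev/D_ev)/(AUC_iv/D_iv) = (1486.225/200)/(3370/200) = 7.431125/16.85 = 0.4410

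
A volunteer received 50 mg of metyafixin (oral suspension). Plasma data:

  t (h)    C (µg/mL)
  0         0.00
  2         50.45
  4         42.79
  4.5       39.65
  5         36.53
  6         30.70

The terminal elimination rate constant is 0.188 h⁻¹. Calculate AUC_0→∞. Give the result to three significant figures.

Trapezoidal AUC_0→6:
  [0→2]: (0.00+50.45)/2 × 2 = 50.45
  [2→4]: (50.45+42.79)/2 × 2 = 93.24
  [4→4.5]: (42.79+39.65)/2 × 0.5 = 20.61
  [4.5→5]: (39.65+36.53)/2 × 0.5 = 19.045
  [5→6]: (36.53+30.70)/2 × 1 = 33.615
  Sum = 216.96 µg/mL·h
Extrapolated tail: C_last / k_e = 30.70 / 0.188 = 163.298
AUC_0→∞ = 216.96 + 163.298 = 380.258 µg/mL·h

AUC = 380 µg/mL·h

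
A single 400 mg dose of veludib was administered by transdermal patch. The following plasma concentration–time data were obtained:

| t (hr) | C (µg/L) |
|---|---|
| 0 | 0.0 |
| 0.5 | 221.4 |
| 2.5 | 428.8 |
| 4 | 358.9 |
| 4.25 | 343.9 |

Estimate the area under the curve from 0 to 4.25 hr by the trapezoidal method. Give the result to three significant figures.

Trapezoidal AUC_0→4.25:
  [0→0.5]: (0.0+221.4)/2 × 0.5 = 55.35
  [0.5→2.5]: (221.4+428.8)/2 × 2 = 650.2
  [2.5→4]: (428.8+358.9)/2 × 1.5 = 590.775
  [4→4.25]: (358.9+343.9)/2 × 0.25 = 87.85
  Sum = 1384.175 µg/L·hr

AUC = 1380 µg/L·hr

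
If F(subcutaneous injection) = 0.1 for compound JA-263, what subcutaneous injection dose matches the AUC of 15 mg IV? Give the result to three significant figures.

D_subcutaneous = 150 mg

For equal systemic exposure: F × D_ev = D_iv
D_ev = D_iv / F = 15 / 0.1 = 150 mg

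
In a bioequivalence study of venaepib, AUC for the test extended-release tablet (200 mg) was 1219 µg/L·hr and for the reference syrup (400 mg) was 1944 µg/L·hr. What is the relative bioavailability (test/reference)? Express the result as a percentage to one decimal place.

F_rel = (AUC_test/D_test) / (AUC_ref/D_ref)
      = (1219/200) / (1944/400)
      = 6.095 / 4.86 = 1.2541 = 125.41%

F_rel = 125.4%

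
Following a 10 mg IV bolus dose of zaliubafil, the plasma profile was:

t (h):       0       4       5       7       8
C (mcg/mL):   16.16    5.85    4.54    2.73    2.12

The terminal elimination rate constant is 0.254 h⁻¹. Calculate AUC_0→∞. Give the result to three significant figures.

Trapezoidal AUC_0→8:
  [0→4]: (16.16+5.85)/2 × 4 = 44.02
  [4→5]: (5.85+4.54)/2 × 1 = 5.195
  [5→7]: (4.54+2.73)/2 × 2 = 7.27
  [7→8]: (2.73+2.12)/2 × 1 = 2.425
  Sum = 58.91 mcg/mL·h
Extrapolated tail: C_last / k_e = 2.12 / 0.254 = 8.346
AUC_0→∞ = 58.91 + 8.346 = 67.256 mcg/mL·h

AUC = 67.3 mcg/mL·h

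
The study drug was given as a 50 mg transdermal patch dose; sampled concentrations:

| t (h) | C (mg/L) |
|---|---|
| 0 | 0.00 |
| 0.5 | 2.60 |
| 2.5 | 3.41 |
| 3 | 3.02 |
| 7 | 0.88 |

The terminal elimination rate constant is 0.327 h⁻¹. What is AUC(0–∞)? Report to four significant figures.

Trapezoidal AUC_0→7:
  [0→0.5]: (0.00+2.60)/2 × 0.5 = 0.65
  [0.5→2.5]: (2.60+3.41)/2 × 2 = 6.01
  [2.5→3]: (3.41+3.02)/2 × 0.5 = 1.6075
  [3→7]: (3.02+0.88)/2 × 4 = 7.8
  Sum = 16.0675 mg/L·h
Extrapolated tail: C_last / k_e = 0.88 / 0.327 = 2.691
AUC_0→∞ = 16.0675 + 2.691 = 18.7585 mg/L·h

AUC = 18.76 mg/L·h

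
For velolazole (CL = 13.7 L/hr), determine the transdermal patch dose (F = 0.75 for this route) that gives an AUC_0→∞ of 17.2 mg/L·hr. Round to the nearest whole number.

Dose = 314 mg

Dose = CL × AUC_0→∞ / F
     = 13.7 × 17.2 / 0.75 = 314.187 mg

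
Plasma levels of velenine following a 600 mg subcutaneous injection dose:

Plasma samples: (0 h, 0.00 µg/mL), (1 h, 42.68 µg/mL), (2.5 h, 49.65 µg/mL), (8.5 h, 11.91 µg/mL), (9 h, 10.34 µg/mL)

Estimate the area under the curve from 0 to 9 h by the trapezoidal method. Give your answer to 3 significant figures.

AUC = 281 µg/mL·h

Trapezoidal AUC_0→9:
  [0→1]: (0.00+42.68)/2 × 1 = 21.34
  [1→2.5]: (42.68+49.65)/2 × 1.5 = 69.2475
  [2.5→8.5]: (49.65+11.91)/2 × 6 = 184.68
  [8.5→9]: (11.91+10.34)/2 × 0.5 = 5.5625
  Sum = 280.83 µg/mL·h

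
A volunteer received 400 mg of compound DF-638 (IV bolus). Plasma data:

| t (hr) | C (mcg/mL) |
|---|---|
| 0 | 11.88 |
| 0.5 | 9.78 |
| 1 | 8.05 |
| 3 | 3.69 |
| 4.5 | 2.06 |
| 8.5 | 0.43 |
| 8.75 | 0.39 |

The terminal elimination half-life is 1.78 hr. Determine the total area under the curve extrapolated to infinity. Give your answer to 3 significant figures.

AUC = 32.0 mcg/mL·hr

Trapezoidal AUC_0→8.75:
  [0→0.5]: (11.88+9.78)/2 × 0.5 = 5.415
  [0.5→1]: (9.78+8.05)/2 × 0.5 = 4.4575
  [1→3]: (8.05+3.69)/2 × 2 = 11.74
  [3→4.5]: (3.69+2.06)/2 × 1.5 = 4.3125
  [4.5→8.5]: (2.06+0.43)/2 × 4 = 4.98
  [8.5→8.75]: (0.43+0.39)/2 × 0.25 = 0.1025
  Sum = 31.0075 mcg/mL·hr
k_e = ln2 / t½ = 0.693147 / 1.78 = 0.3894 hr^-1
Extrapolated tail: C_last / k_e = 0.39 / 0.3894 = 1.002
AUC_0→∞ = 31.0075 + 1.002 = 32.0095 mcg/mL·hr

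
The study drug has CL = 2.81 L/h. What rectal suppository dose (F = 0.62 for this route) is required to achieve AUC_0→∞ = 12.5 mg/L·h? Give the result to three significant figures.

Dose = 56.7 mg

Dose = CL × AUC_0→∞ / F
     = 2.81 × 12.5 / 0.62 = 56.6532 mg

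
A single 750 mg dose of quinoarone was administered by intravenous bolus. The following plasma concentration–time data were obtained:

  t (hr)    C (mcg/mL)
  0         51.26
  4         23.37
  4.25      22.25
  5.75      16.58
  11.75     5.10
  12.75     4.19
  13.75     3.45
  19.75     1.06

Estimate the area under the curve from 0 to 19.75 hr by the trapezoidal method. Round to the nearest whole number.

Trapezoidal AUC_0→19.75:
  [0→4]: (51.26+23.37)/2 × 4 = 149.26
  [4→4.25]: (23.37+22.25)/2 × 0.25 = 5.7025
  [4.25→5.75]: (22.25+16.58)/2 × 1.5 = 29.1225
  [5.75→11.75]: (16.58+5.10)/2 × 6 = 65.04
  [11.75→12.75]: (5.10+4.19)/2 × 1 = 4.645
  [12.75→13.75]: (4.19+3.45)/2 × 1 = 3.82
  [13.75→19.75]: (3.45+1.06)/2 × 6 = 13.53
  Sum = 271.12 mcg/mL·hr

AUC = 271 mcg/mL·hr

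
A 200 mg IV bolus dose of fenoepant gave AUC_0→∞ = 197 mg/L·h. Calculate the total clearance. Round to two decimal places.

CL = Dose_iv / AUC_0→∞
   = 200 / 197 = 1.01523 L/h

CL = 1.02 L/h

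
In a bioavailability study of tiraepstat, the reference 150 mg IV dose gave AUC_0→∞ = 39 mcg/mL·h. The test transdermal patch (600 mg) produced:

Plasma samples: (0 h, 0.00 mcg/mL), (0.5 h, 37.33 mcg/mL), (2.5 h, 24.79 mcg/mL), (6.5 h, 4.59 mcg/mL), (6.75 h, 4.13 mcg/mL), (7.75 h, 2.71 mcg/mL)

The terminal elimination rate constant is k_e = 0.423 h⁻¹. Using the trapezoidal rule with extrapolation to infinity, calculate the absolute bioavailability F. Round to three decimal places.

F = 0.905

Trapezoidal AUC_0→7.75 (transdermal patch):
  [0→0.5]: (0.00+37.33)/2 × 0.5 = 9.3325
  [0.5→2.5]: (37.33+24.79)/2 × 2 = 62.12
  [2.5→6.5]: (24.79+4.59)/2 × 4 = 58.76
  [6.5→6.75]: (4.59+4.13)/2 × 0.25 = 1.09
  [6.75→7.75]: (4.13+2.71)/2 × 1 = 3.42
  Sum = 134.7225 mcg/mL·h
Tail: C_last/k_e = 2.71/0.423 = 6.407
AUC_0→∞ (transdermal patch) = 134.7225 + 6.407 = 141.1295 mcg/mL·h
F = (AUC_ev/D_ev)/(AUC_iv/D_iv) = (141.1295/600)/(39/150) = 0.235216/0.26 = 0.9047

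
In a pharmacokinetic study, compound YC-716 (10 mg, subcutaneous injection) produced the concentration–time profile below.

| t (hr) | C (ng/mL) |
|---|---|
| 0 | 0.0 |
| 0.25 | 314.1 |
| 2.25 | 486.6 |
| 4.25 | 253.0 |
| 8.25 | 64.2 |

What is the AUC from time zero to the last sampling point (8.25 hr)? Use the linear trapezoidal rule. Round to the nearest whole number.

Trapezoidal AUC_0→8.25:
  [0→0.25]: (0.0+314.1)/2 × 0.25 = 39.2625
  [0.25→2.25]: (314.1+486.6)/2 × 2 = 800.7
  [2.25→4.25]: (486.6+253.0)/2 × 2 = 739.6
  [4.25→8.25]: (253.0+64.2)/2 × 4 = 634.4
  Sum = 2213.9625 ng/mL·hr

AUC = 2214 ng/mL·hr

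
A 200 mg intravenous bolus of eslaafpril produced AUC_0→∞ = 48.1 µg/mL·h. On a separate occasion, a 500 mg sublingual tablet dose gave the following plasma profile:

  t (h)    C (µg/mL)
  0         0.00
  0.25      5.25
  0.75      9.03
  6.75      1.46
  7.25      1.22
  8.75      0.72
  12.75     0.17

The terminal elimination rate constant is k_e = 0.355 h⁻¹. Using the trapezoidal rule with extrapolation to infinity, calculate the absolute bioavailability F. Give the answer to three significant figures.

F = 0.333

Trapezoidal AUC_0→12.75 (sublingual tablet):
  [0→0.25]: (0.00+5.25)/2 × 0.25 = 0.65625
  [0.25→0.75]: (5.25+9.03)/2 × 0.5 = 3.57
  [0.75→6.75]: (9.03+1.46)/2 × 6 = 31.47
  [6.75→7.25]: (1.46+1.22)/2 × 0.5 = 0.67
  [7.25→8.75]: (1.22+0.72)/2 × 1.5 = 1.455
  [8.75→12.75]: (0.72+0.17)/2 × 4 = 1.78
  Sum = 39.60125 µg/mL·h
Tail: C_last/k_e = 0.17/0.355 = 0.479
AUC_0→∞ (sublingual tablet) = 39.60125 + 0.479 = 40.08025 µg/mL·h
F = (AUC_ev/D_ev)/(AUC_iv/D_iv) = (40.08025/500)/(48.1/200) = 0.0801605/0.2405 = 0.3333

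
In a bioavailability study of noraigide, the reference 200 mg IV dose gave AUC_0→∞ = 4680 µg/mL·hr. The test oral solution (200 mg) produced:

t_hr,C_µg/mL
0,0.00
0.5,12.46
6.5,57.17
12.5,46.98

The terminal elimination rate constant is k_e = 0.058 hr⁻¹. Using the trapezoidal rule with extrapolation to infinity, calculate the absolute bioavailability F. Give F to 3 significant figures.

Trapezoidal AUC_0→12.5 (oral solution):
  [0→0.5]: (0.00+12.46)/2 × 0.5 = 3.115
  [0.5→6.5]: (12.46+57.17)/2 × 6 = 208.89
  [6.5→12.5]: (57.17+46.98)/2 × 6 = 312.45
  Sum = 524.455 µg/mL·hr
Tail: C_last/k_e = 46.98/0.058 = 810.000
AUC_0→∞ (oral solution) = 524.455 + 810.000 = 1334.455 µg/mL·hr
F = (AUC_ev/D_ev)/(AUC_iv/D_iv) = (1334.455/200)/(4680/200) = 6.672275/23.4 = 0.2851

F = 0.285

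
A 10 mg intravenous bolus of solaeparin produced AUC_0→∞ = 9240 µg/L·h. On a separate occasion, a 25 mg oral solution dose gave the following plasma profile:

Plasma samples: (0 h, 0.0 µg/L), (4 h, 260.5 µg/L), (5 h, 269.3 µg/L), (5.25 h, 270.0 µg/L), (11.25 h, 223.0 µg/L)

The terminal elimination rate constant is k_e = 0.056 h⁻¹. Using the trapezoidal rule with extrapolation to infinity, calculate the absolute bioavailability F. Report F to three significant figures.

F = 0.273

Trapezoidal AUC_0→11.25 (oral solution):
  [0→4]: (0.0+260.5)/2 × 4 = 521.0
  [4→5]: (260.5+269.3)/2 × 1 = 264.9
  [5→5.25]: (269.3+270.0)/2 × 0.25 = 67.4125
  [5.25→11.25]: (270.0+223.0)/2 × 6 = 1479.0
  Sum = 2332.3125 µg/L·h
Tail: C_last/k_e = 223.0/0.056 = 3982.143
AUC_0→∞ (oral solution) = 2332.3125 + 3982.143 = 6314.4555 µg/L·h
F = (AUC_ev/D_ev)/(AUC_iv/D_iv) = (6314.4555/25)/(9240/10) = 252.57822/924 = 0.2734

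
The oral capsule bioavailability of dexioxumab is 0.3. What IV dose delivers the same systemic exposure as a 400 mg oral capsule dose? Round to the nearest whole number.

Systemic exposure from an extravascular dose = F × D_ev, so the equivalent IV dose is F × D_ev.
D_iv = F × D_ev = 0.3 × 400 = 120 mg

D_iv = 120 mg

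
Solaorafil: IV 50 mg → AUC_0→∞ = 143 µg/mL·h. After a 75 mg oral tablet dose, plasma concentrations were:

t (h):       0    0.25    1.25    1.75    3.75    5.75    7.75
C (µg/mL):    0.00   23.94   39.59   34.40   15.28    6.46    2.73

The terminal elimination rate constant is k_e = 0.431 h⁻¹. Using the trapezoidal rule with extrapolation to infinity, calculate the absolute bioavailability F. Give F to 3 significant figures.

F = 0.654

Trapezoidal AUC_0→7.75 (oral tablet):
  [0→0.25]: (0.00+23.94)/2 × 0.25 = 2.9925
  [0.25→1.25]: (23.94+39.59)/2 × 1 = 31.765
  [1.25→1.75]: (39.59+34.40)/2 × 0.5 = 18.4975
  [1.75→3.75]: (34.40+15.28)/2 × 2 = 49.68
  [3.75→5.75]: (15.28+6.46)/2 × 2 = 21.74
  [5.75→7.75]: (6.46+2.73)/2 × 2 = 9.19
  Sum = 133.865 µg/mL·h
Tail: C_last/k_e = 2.73/0.431 = 6.334
AUC_0→∞ (oral tablet) = 133.865 + 6.334 = 140.199 µg/mL·h
F = (AUC_ev/D_ev)/(AUC_iv/D_iv) = (140.199/75)/(143/50) = 1.86932/2.86 = 0.6536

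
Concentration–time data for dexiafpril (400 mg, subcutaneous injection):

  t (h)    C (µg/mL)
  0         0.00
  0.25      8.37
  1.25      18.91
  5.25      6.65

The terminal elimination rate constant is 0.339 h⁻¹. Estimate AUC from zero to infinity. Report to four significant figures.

Trapezoidal AUC_0→5.25:
  [0→0.25]: (0.00+8.37)/2 × 0.25 = 1.04625
  [0.25→1.25]: (8.37+18.91)/2 × 1 = 13.64
  [1.25→5.25]: (18.91+6.65)/2 × 4 = 51.12
  Sum = 65.80625 µg/mL·h
Extrapolated tail: C_last / k_e = 6.65 / 0.339 = 19.617
AUC_0→∞ = 65.80625 + 19.617 = 85.42325 µg/mL·h

AUC = 85.42 µg/mL·h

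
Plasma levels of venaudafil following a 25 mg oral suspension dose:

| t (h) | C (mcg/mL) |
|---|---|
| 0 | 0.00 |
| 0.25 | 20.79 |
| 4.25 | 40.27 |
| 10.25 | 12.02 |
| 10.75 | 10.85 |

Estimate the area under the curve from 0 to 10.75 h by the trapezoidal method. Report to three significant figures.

Trapezoidal AUC_0→10.75:
  [0→0.25]: (0.00+20.79)/2 × 0.25 = 2.59875
  [0.25→4.25]: (20.79+40.27)/2 × 4 = 122.12
  [4.25→10.25]: (40.27+12.02)/2 × 6 = 156.87
  [10.25→10.75]: (12.02+10.85)/2 × 0.5 = 5.7175
  Sum = 287.30625 mcg/mL·h

AUC = 287 mcg/mL·h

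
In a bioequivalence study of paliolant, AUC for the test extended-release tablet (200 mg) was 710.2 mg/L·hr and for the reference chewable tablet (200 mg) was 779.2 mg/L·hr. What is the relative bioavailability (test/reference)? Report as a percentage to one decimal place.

F_rel = (AUC_test/D_test) / (AUC_ref/D_ref)
      = (710.2/200) / (779.2/200)
      = 3.551 / 3.896 = 0.9114 = 91.14%

F_rel = 91.1%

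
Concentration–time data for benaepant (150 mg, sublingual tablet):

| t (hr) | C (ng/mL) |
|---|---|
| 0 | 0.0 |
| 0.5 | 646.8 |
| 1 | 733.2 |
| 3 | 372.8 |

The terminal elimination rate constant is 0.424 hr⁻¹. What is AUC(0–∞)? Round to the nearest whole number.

AUC = 2492 ng/mL·hr

Trapezoidal AUC_0→3:
  [0→0.5]: (0.0+646.8)/2 × 0.5 = 161.7
  [0.5→1]: (646.8+733.2)/2 × 0.5 = 345.0
  [1→3]: (733.2+372.8)/2 × 2 = 1106.0
  Sum = 1612.7 ng/mL·hr
Extrapolated tail: C_last / k_e = 372.8 / 0.424 = 879.245
AUC_0→∞ = 1612.7 + 879.245 = 2491.945 ng/mL·hr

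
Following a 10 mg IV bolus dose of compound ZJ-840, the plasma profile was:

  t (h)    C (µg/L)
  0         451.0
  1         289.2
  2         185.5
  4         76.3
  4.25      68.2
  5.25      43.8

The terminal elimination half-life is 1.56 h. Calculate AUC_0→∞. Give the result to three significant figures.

Trapezoidal AUC_0→5.25:
  [0→1]: (451.0+289.2)/2 × 1 = 370.1
  [1→2]: (289.2+185.5)/2 × 1 = 237.35
  [2→4]: (185.5+76.3)/2 × 2 = 261.8
  [4→4.25]: (76.3+68.2)/2 × 0.25 = 18.0625
  [4.25→5.25]: (68.2+43.8)/2 × 1 = 56.0
  Sum = 943.3125 µg/L·h
k_e = ln2 / t½ = 0.693147 / 1.56 = 0.4443 h^-1
Extrapolated tail: C_last / k_e = 43.8 / 0.4443 = 98.582
AUC_0→∞ = 943.3125 + 98.582 = 1041.8945 µg/L·h

AUC = 1040 µg/L·h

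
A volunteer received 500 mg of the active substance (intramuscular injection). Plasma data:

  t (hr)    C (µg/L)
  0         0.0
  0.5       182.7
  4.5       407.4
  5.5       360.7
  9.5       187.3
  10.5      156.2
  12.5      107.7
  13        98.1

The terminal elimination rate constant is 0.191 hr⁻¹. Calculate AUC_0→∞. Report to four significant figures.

Trapezoidal AUC_0→13:
  [0→0.5]: (0.0+182.7)/2 × 0.5 = 45.675
  [0.5→4.5]: (182.7+407.4)/2 × 4 = 1180.2
  [4.5→5.5]: (407.4+360.7)/2 × 1 = 384.05
  [5.5→9.5]: (360.7+187.3)/2 × 4 = 1096.0
  [9.5→10.5]: (187.3+156.2)/2 × 1 = 171.75
  [10.5→12.5]: (156.2+107.7)/2 × 2 = 263.9
  [12.5→13]: (107.7+98.1)/2 × 0.5 = 51.45
  Sum = 3193.025 µg/L·hr
Extrapolated tail: C_last / k_e = 98.1 / 0.191 = 513.613
AUC_0→∞ = 3193.025 + 513.613 = 3706.638 µg/L·hr

AUC = 3707 µg/L·hr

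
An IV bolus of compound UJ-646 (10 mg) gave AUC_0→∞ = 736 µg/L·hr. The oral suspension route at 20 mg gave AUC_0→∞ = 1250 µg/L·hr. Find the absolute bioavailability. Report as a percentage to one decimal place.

F = 84.9%

F = (AUC_ev / D_ev) / (AUC_iv / D_iv)
  = (1250/20) / (736/10)
  = 62.5 / 73.6 = 0.8492
  = 84.92%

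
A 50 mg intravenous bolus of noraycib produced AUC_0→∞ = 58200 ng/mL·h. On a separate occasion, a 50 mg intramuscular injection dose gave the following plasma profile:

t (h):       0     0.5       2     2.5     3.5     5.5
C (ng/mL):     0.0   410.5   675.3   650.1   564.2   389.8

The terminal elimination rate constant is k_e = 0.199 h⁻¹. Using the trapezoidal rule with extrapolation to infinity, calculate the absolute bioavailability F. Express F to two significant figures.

F = 0.082

Trapezoidal AUC_0→5.5 (intramuscular injection):
  [0→0.5]: (0.0+410.5)/2 × 0.5 = 102.625
  [0.5→2]: (410.5+675.3)/2 × 1.5 = 814.35
  [2→2.5]: (675.3+650.1)/2 × 0.5 = 331.35
  [2.5→3.5]: (650.1+564.2)/2 × 1 = 607.15
  [3.5→5.5]: (564.2+389.8)/2 × 2 = 954.0
  Sum = 2809.475 ng/mL·h
Tail: C_last/k_e = 389.8/0.199 = 1958.794
AUC_0→∞ (intramuscular injection) = 2809.475 + 1958.794 = 4768.269 ng/mL·h
F = (AUC_ev/D_ev)/(AUC_iv/D_iv) = (4768.269/50)/(58200/50) = 95.36538/1164 = 0.0819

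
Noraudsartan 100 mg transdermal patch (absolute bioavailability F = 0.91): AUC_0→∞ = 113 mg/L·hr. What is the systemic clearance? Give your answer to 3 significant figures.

CL = 0.805 L/hr

CL = F × Dose / AUC_0→∞
   = 0.91 × 100 / 113 = 0.80531 L/hr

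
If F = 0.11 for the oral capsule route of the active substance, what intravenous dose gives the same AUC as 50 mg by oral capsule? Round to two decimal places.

D_iv = 5.50 mg

Systemic exposure from an extravascular dose = F × D_ev, so the equivalent IV dose is F × D_ev.
D_iv = F × D_ev = 0.11 × 50 = 5.5 mg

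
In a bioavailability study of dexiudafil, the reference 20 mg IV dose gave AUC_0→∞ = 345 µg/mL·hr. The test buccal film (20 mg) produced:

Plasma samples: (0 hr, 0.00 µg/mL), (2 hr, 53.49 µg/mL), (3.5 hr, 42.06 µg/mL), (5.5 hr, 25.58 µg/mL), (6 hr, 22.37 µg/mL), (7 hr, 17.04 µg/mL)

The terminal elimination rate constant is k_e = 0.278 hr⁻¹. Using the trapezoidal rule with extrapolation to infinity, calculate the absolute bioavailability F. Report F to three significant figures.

F = 0.828

Trapezoidal AUC_0→7 (buccal film):
  [0→2]: (0.00+53.49)/2 × 2 = 53.49
  [2→3.5]: (53.49+42.06)/2 × 1.5 = 71.6625
  [3.5→5.5]: (42.06+25.58)/2 × 2 = 67.64
  [5.5→6]: (25.58+22.37)/2 × 0.5 = 11.9875
  [6→7]: (22.37+17.04)/2 × 1 = 19.705
  Sum = 224.485 µg/mL·hr
Tail: C_last/k_e = 17.04/0.278 = 61.295
AUC_0→∞ (buccal film) = 224.485 + 61.295 = 285.78 µg/mL·hr
F = (AUC_ev/D_ev)/(AUC_iv/D_iv) = (285.78/20)/(345/20) = 14.289/17.25 = 0.8283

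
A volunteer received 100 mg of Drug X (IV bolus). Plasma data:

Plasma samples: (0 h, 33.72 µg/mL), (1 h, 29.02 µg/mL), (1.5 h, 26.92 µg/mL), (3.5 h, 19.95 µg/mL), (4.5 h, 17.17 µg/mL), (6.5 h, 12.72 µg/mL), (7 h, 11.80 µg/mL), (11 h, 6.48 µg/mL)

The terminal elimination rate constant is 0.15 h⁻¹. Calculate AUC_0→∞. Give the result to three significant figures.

AUC = 227 µg/mL·h

Trapezoidal AUC_0→11:
  [0→1]: (33.72+29.02)/2 × 1 = 31.37
  [1→1.5]: (29.02+26.92)/2 × 0.5 = 13.985
  [1.5→3.5]: (26.92+19.95)/2 × 2 = 46.87
  [3.5→4.5]: (19.95+17.17)/2 × 1 = 18.56
  [4.5→6.5]: (17.17+12.72)/2 × 2 = 29.89
  [6.5→7]: (12.72+11.80)/2 × 0.5 = 6.13
  [7→11]: (11.80+6.48)/2 × 4 = 36.56
  Sum = 183.365 µg/mL·h
Extrapolated tail: C_last / k_e = 6.48 / 0.15 = 43.200
AUC_0→∞ = 183.365 + 43.200 = 226.565 µg/mL·h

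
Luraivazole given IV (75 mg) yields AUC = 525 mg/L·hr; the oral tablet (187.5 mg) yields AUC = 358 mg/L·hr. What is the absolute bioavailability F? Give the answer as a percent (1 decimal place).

F = (AUC_ev / D_ev) / (AUC_iv / D_iv)
  = (358/187.5) / (525/75)
  = 1.90933 / 7 = 0.2728
  = 27.28%

F = 27.3%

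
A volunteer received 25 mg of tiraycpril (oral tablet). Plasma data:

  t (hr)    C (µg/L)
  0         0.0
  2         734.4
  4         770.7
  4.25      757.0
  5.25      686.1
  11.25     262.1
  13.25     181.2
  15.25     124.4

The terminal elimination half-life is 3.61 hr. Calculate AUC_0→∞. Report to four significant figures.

AUC = 7393 µg/L·hr

Trapezoidal AUC_0→15.25:
  [0→2]: (0.0+734.4)/2 × 2 = 734.4
  [2→4]: (734.4+770.7)/2 × 2 = 1505.1
  [4→4.25]: (770.7+757.0)/2 × 0.25 = 190.9625
  [4.25→5.25]: (757.0+686.1)/2 × 1 = 721.55
  [5.25→11.25]: (686.1+262.1)/2 × 6 = 2844.6
  [11.25→13.25]: (262.1+181.2)/2 × 2 = 443.3
  [13.25→15.25]: (181.2+124.4)/2 × 2 = 305.6
  Sum = 6745.5125 µg/L·hr
k_e = ln2 / t½ = 0.693147 / 3.61 = 0.1920 hr^-1
Extrapolated tail: C_last / k_e = 124.4 / 0.192 = 647.917
AUC_0→∞ = 6745.5125 + 647.917 = 7393.4295 µg/L·hr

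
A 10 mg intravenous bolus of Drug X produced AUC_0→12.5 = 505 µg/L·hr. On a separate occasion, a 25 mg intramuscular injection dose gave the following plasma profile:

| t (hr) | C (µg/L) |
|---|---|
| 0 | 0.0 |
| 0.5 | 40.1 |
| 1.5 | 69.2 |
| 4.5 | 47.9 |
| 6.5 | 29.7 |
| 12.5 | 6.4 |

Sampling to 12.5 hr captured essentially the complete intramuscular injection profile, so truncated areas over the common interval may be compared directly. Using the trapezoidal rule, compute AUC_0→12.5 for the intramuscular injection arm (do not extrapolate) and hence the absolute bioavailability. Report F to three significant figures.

F = 0.338

Trapezoidal AUC_0→12.5 (intramuscular injection):
  [0→0.5]: (0.0+40.1)/2 × 0.5 = 10.025
  [0.5→1.5]: (40.1+69.2)/2 × 1 = 54.65
  [1.5→4.5]: (69.2+47.9)/2 × 3 = 175.65
  [4.5→6.5]: (47.9+29.7)/2 × 2 = 77.6
  [6.5→12.5]: (29.7+6.4)/2 × 6 = 108.3
  Sum = 426.225 µg/L·hr
F = (AUC_ev/D_ev)/(AUC_iv/D_iv) = (426.225/25)/(505/10) = 17.049/50.5 = 0.3376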